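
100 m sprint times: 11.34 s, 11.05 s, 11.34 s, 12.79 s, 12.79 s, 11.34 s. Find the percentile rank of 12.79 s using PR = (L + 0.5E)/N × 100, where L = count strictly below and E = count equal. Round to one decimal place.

N = 6.
Strictly below 12.79: 4. Equal to 12.79: 2.
PR = (4 + 0.5·2)/6 × 100 = 83.3

83.3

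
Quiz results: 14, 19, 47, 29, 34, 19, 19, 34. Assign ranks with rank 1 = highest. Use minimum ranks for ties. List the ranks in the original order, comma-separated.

8, 5, 1, 4, 2, 5, 5, 2

Sorted (descending): 47, 34, 34, 29, 19, 19, 19, 14
The 2 values of 34 occupy positions 2–3 → each gets rank 2.
The 3 values of 19 occupy positions 5–7 → each gets rank 5.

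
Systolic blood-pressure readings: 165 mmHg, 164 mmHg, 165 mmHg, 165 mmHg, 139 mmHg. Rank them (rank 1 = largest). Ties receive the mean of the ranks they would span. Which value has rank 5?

Sorted (descending): 165, 165, 165, 164, 139
The 3 values of 165 occupy positions 1–3 → average rank 2.
Rank 5 → value 139.

139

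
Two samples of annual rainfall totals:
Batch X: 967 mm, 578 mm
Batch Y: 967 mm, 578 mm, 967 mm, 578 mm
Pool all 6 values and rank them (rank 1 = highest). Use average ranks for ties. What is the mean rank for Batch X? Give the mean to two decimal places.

3.50

Sorted (descending): 967, 967, 967, 578, 578, 578
The 3 values of 967 occupy positions 1–3 → average rank 2.
The 3 values of 578 occupy positions 4–6 → average rank 5.
Batch X values → pooled ranks: 967→2, 578→5
Mean rank = (2 + 5) / 2 = 3.50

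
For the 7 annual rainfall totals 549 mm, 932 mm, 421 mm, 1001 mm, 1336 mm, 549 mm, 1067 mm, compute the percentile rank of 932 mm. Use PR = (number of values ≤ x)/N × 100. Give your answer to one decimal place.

N = 7.
Strictly below 932: 3. Equal to 932: 1.
PR = 4/7 × 100 = 57.1

57.1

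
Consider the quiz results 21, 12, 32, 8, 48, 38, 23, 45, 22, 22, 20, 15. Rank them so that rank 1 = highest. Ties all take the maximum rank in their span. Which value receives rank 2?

Sorted (descending): 48, 45, 38, 32, 23, 22, 22, 21, 20, 15, 12, 8
The 2 values of 22 occupy positions 6–7 → each gets rank 7.
Rank 2 → value 45.

45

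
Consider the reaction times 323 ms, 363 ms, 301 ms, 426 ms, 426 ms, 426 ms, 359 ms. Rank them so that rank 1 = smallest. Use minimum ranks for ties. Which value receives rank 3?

359

Sorted (ascending): 301, 323, 359, 363, 426, 426, 426
The 3 values of 426 occupy positions 5–7 → each gets rank 5.
Rank 3 → value 359.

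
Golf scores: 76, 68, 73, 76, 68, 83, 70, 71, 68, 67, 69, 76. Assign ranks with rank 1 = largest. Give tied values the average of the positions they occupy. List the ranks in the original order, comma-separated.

3, 10, 5, 3, 10, 1, 7, 6, 10, 12, 8, 3

Sorted (descending): 83, 76, 76, 76, 73, 71, 70, 69, 68, 68, 68, 67
The 3 values of 76 occupy positions 2–4 → average rank 3.
The 3 values of 68 occupy positions 9–11 → average rank 10.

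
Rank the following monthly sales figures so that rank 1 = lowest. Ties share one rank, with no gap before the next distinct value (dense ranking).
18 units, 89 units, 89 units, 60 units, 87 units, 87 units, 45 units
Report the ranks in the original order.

Sorted (ascending): 18, 45, 60, 87, 87, 89, 89
The 2 values of 87 share dense rank 4.
The 2 values of 89 share dense rank 5.
Remaining distinct values take the next consecutive integers.

1, 5, 5, 3, 4, 4, 2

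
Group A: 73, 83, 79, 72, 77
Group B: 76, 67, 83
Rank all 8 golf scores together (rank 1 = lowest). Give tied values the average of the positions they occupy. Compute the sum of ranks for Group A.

Sorted (ascending): 67, 72, 73, 76, 77, 79, 83, 83
The 2 values of 83 occupy positions 7–8 → average rank (7+8)/2 = 7.5.
Group A values → pooled ranks: 73→3, 83→7.5, 79→6, 72→2, 77→5
Rank sum = 3 + 7.5 + 6 + 2 + 5 = 23.5

23.5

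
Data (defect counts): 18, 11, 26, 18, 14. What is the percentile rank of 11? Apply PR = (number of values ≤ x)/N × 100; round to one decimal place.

N = 5.
Strictly below 11: 0. Equal to 11: 1.
PR = 1/5 × 100 = 20.0

20.0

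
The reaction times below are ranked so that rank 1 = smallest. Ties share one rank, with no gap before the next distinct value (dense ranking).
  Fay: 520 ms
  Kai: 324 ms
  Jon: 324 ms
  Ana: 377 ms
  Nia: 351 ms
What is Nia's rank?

2

Sorted (ascending): 324, 324, 351, 377, 520
The 2 values of 324 share dense rank 1.
Remaining distinct values take the next consecutive integers.
Nia has value 351 ms → rank 2.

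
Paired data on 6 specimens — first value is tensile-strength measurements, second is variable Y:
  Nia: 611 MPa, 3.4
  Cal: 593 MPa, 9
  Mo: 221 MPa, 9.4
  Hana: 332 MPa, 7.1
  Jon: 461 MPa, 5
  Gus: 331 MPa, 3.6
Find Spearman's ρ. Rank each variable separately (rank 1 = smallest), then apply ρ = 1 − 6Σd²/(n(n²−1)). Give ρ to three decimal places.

Ranks of variable 1: 6, 5, 1, 3, 4, 2
Ranks of variable 2: 1, 5, 6, 4, 3, 2
d = r₁ − r₂: 5, 0, -5, -1, 1, 0
d²: 25, 0, 25, 1, 1, 0; Σd² = 52
ρ = 1 − 6·52/(6·35) = 1 − 312/210 = -0.486

-0.486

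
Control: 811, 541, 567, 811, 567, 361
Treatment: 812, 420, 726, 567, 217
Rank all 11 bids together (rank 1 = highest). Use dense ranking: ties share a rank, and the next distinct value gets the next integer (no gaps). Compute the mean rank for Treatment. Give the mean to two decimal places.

4.40

Sorted (descending): 812, 811, 811, 726, 567, 567, 567, 541, 420, 361, 217
The 2 values of 811 share dense rank 2.
The 3 values of 567 share dense rank 4.
Remaining distinct values take the next consecutive integers.
Treatment values → pooled ranks: 812→1, 420→6, 726→3, 567→4, 217→8
Mean rank = (1 + 6 + 3 + 4 + 8) / 5 = 4.40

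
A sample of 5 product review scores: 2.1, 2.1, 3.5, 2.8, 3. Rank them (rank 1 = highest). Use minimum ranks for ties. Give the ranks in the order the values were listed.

Sorted (descending): 3.5, 3, 2.8, 2.1, 2.1
The 2 values of 2.1 occupy positions 4–5 → each gets rank 4.

4, 4, 1, 3, 2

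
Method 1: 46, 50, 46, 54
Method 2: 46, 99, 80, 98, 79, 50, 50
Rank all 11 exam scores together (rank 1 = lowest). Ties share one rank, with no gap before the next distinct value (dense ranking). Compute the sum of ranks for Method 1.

Sorted (ascending): 46, 46, 46, 50, 50, 50, 54, 79, 80, 98, 99
The 3 values of 46 share dense rank 1.
The 3 values of 50 share dense rank 2.
Remaining distinct values take the next consecutive integers.
Method 1 values → pooled ranks: 46→1, 50→2, 46→1, 54→3
Rank sum = 1 + 2 + 1 + 3 = 7

7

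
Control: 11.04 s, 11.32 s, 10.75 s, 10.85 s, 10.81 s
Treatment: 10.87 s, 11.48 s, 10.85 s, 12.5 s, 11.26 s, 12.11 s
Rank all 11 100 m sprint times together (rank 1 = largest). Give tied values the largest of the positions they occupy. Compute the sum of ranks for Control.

40

Sorted (descending): 12.5, 12.11, 11.48, 11.32, 11.26, 11.04, 10.87, 10.85, 10.85, 10.81, 10.75
The 2 values of 10.85 occupy positions 8–9 → each gets rank 9.
Control values → pooled ranks: 11.04→6, 11.32→4, 10.75→11, 10.85→9, 10.81→10
Rank sum = 6 + 4 + 11 + 9 + 10 = 40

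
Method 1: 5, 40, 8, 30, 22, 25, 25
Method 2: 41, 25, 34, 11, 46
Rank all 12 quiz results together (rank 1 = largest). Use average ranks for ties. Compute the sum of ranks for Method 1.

54

Sorted (descending): 46, 41, 40, 34, 30, 25, 25, 25, 22, 11, 8, 5
The 3 values of 25 occupy positions 6–8 → average rank 7.
Method 1 values → pooled ranks: 5→12, 40→3, 8→11, 30→5, 22→9, 25→7, 25→7
Rank sum = 12 + 3 + 11 + 5 + 9 + 7 + 7 = 54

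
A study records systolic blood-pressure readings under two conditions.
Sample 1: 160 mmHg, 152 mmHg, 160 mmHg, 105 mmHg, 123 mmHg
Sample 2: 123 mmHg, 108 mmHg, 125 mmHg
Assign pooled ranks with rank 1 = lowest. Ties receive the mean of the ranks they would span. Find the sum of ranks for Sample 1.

Sorted (ascending): 105, 108, 123, 123, 125, 152, 160, 160
The 2 values of 123 occupy positions 3–4 → average rank (3+4)/2 = 3.5.
The 2 values of 160 occupy positions 7–8 → average rank (7+8)/2 = 7.5.
Sample 1 values → pooled ranks: 160→7.5, 152→6, 160→7.5, 105→1, 123→3.5
Rank sum = 7.5 + 6 + 7.5 + 1 + 3.5 = 25.5

25.5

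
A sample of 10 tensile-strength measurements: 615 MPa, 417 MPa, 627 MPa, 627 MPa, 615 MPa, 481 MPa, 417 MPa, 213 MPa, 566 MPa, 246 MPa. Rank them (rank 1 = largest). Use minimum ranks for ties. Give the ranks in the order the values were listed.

3, 7, 1, 1, 3, 6, 7, 10, 5, 9

Sorted (descending): 627, 627, 615, 615, 566, 481, 417, 417, 246, 213
The 2 values of 627 occupy positions 1–2 → each gets rank 1.
The 2 values of 615 occupy positions 3–4 → each gets rank 3.
The 2 values of 417 occupy positions 7–8 → each gets rank 7.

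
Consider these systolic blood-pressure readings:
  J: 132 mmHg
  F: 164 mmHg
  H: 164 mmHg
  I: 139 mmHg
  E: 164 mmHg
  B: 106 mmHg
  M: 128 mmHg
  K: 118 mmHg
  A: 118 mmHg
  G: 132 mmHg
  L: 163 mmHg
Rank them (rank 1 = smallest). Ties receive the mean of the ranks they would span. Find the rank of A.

Sorted (ascending): 106, 118, 118, 128, 132, 132, 139, 163, 164, 164, 164
The 2 values of 118 occupy positions 2–3 → average rank (2+3)/2 = 2.5.
The 2 values of 132 occupy positions 5–6 → average rank (5+6)/2 = 5.5.
The 3 values of 164 occupy positions 9–11 → average rank 10.
A has value 118 mmHg → rank 2.5.

2.5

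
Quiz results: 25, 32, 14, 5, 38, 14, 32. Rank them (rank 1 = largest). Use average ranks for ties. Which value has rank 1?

38

Sorted (descending): 38, 32, 32, 25, 14, 14, 5
The 2 values of 32 occupy positions 2–3 → average rank (2+3)/2 = 2.5.
The 2 values of 14 occupy positions 5–6 → average rank (5+6)/2 = 5.5.
Rank 1 → value 38.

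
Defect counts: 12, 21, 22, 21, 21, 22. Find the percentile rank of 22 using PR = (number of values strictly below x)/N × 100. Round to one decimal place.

66.7

N = 6.
Strictly below 22: 4. Equal to 22: 2.
PR = 4/6 × 100 = 66.7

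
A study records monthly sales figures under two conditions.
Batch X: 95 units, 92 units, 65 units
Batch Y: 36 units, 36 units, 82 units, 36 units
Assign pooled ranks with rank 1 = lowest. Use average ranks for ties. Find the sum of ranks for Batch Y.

Sorted (ascending): 36, 36, 36, 65, 82, 92, 95
The 3 values of 36 occupy positions 1–3 → average rank 2.
Batch Y values → pooled ranks: 36→2, 36→2, 82→5, 36→2
Rank sum = 2 + 2 + 5 + 2 = 11

11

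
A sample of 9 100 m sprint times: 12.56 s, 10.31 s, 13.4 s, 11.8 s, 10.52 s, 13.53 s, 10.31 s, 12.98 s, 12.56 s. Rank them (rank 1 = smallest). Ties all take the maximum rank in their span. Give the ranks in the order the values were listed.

6, 2, 8, 4, 3, 9, 2, 7, 6

Sorted (ascending): 10.31, 10.31, 10.52, 11.8, 12.56, 12.56, 12.98, 13.4, 13.53
The 2 values of 10.31 occupy positions 1–2 → each gets rank 2.
The 2 values of 12.56 occupy positions 5–6 → each gets rank 6.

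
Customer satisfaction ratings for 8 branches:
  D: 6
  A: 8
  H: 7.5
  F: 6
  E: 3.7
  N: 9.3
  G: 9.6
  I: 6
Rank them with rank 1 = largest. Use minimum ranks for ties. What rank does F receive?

Sorted (descending): 9.6, 9.3, 8, 7.5, 6, 6, 6, 3.7
The 3 values of 6 occupy positions 5–7 → each gets rank 5.
F has value 6 → rank 5.

5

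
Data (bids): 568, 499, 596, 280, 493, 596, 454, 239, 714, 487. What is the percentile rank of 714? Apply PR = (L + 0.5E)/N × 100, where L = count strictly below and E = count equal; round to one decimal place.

95.0

N = 10.
Strictly below 714: 9. Equal to 714: 1.
PR = (9 + 0.5·1)/10 × 100 = 95.0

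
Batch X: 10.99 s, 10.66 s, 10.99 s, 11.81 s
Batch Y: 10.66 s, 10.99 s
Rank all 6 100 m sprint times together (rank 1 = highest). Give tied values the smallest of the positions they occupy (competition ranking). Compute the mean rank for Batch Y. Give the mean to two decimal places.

3.50

Sorted (descending): 11.81, 10.99, 10.99, 10.99, 10.66, 10.66
The 3 values of 10.99 occupy positions 2–4 → each gets rank 2.
The 2 values of 10.66 occupy positions 5–6 → each gets rank 5.
Batch Y values → pooled ranks: 10.66→5, 10.99→2
Mean rank = (5 + 2) / 2 = 3.50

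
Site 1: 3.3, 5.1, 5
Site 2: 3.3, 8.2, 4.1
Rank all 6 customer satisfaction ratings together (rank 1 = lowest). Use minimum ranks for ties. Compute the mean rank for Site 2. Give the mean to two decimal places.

Sorted (ascending): 3.3, 3.3, 4.1, 5, 5.1, 8.2
The 2 values of 3.3 occupy positions 1–2 → each gets rank 1.
Site 2 values → pooled ranks: 3.3→1, 8.2→6, 4.1→3
Mean rank = (1 + 6 + 3) / 3 = 3.33

3.33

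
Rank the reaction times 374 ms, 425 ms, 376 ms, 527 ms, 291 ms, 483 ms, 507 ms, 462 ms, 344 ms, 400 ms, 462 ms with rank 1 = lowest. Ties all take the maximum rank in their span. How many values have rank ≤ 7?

6

Sorted (ascending): 291, 344, 374, 376, 400, 425, 462, 462, 483, 507, 527
The 2 values of 462 occupy positions 7–8 → each gets rank 8.
Ranks ≤ 7: {1, 2, 3, 4, 5, 6} → 6 values.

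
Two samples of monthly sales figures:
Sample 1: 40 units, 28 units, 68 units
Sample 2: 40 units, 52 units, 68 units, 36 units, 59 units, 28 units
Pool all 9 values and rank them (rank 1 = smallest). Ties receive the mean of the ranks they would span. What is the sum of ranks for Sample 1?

Sorted (ascending): 28, 28, 36, 40, 40, 52, 59, 68, 68
The 2 values of 28 occupy positions 1–2 → average rank (1+2)/2 = 1.5.
The 2 values of 40 occupy positions 4–5 → average rank (4+5)/2 = 4.5.
The 2 values of 68 occupy positions 8–9 → average rank (8+9)/2 = 8.5.
Sample 1 values → pooled ranks: 40→4.5, 28→1.5, 68→8.5
Rank sum = 4.5 + 1.5 + 8.5 = 14.5

14.5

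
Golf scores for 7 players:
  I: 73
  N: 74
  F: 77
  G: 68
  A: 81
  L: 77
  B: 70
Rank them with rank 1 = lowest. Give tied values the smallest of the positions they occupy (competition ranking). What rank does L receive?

5

Sorted (ascending): 68, 70, 73, 74, 77, 77, 81
The 2 values of 77 occupy positions 5–6 → each gets rank 5.
L has value 77 → rank 5.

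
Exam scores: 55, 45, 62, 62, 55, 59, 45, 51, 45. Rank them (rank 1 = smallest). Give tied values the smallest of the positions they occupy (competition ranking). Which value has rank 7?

Sorted (ascending): 45, 45, 45, 51, 55, 55, 59, 62, 62
The 3 values of 45 occupy positions 1–3 → each gets rank 1.
The 2 values of 55 occupy positions 5–6 → each gets rank 5.
The 2 values of 62 occupy positions 8–9 → each gets rank 8.
Rank 7 → value 59.

59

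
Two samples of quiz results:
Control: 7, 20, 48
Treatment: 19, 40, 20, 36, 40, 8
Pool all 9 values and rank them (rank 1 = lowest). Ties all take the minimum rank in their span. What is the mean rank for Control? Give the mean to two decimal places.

Sorted (ascending): 7, 8, 19, 20, 20, 36, 40, 40, 48
The 2 values of 20 occupy positions 4–5 → each gets rank 4.
The 2 values of 40 occupy positions 7–8 → each gets rank 7.
Control values → pooled ranks: 7→1, 20→4, 48→9
Mean rank = (1 + 4 + 9) / 3 = 4.67

4.67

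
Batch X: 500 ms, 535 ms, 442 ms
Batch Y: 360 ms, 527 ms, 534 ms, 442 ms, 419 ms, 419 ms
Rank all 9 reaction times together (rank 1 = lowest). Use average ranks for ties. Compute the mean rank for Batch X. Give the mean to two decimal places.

Sorted (ascending): 360, 419, 419, 442, 442, 500, 527, 534, 535
The 2 values of 419 occupy positions 2–3 → average rank (2+3)/2 = 2.5.
The 2 values of 442 occupy positions 4–5 → average rank (4+5)/2 = 4.5.
Batch X values → pooled ranks: 500→6, 535→9, 442→4.5
Mean rank = (6 + 9 + 4.5) / 3 = 6.50

6.50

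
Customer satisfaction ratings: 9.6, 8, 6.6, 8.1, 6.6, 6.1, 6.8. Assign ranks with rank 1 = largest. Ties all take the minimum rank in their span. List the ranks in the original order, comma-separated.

1, 3, 5, 2, 5, 7, 4

Sorted (descending): 9.6, 8.1, 8, 6.8, 6.6, 6.6, 6.1
The 2 values of 6.6 occupy positions 5–6 → each gets rank 5.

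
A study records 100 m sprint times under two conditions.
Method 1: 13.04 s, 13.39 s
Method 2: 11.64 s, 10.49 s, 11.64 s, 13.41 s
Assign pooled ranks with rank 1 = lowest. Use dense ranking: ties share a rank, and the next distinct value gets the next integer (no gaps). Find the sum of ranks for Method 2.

10

Sorted (ascending): 10.49, 11.64, 11.64, 13.04, 13.39, 13.41
The 2 values of 11.64 share dense rank 2.
Remaining distinct values take the next consecutive integers.
Method 2 values → pooled ranks: 11.64→2, 10.49→1, 11.64→2, 13.41→5
Rank sum = 2 + 1 + 2 + 5 = 10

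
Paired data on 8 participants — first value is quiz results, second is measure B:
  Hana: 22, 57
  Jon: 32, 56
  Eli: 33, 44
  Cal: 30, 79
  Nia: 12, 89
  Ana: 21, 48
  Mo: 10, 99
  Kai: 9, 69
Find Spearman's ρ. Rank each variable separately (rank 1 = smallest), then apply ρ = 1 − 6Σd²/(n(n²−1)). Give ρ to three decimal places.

-0.643

Ranks of variable 1: 5, 7, 8, 6, 3, 4, 2, 1
Ranks of variable 2: 4, 3, 1, 6, 7, 2, 8, 5
d = r₁ − r₂: 1, 4, 7, 0, -4, 2, -6, -4
d²: 1, 16, 49, 0, 16, 4, 36, 16; Σd² = 138
ρ = 1 − 6·138/(8·63) = 1 − 828/504 = -0.643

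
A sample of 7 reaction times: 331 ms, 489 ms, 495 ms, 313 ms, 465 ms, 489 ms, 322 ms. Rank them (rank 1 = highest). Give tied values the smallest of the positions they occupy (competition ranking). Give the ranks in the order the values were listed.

Sorted (descending): 495, 489, 489, 465, 331, 322, 313
The 2 values of 489 occupy positions 2–3 → each gets rank 2.

5, 2, 1, 7, 4, 2, 6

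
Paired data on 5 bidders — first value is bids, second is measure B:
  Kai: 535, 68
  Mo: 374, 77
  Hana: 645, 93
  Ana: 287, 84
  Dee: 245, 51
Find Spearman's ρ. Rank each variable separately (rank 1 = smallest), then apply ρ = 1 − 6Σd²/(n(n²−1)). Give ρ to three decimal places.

Ranks of variable 1: 4, 3, 5, 2, 1
Ranks of variable 2: 2, 3, 5, 4, 1
d = r₁ − r₂: 2, 0, 0, -2, 0
d²: 4, 0, 0, 4, 0; Σd² = 8
ρ = 1 − 6·8/(5·24) = 1 − 48/120 = 0.600

0.600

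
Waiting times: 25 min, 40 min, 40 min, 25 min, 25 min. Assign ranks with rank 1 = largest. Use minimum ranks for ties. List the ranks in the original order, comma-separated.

Sorted (descending): 40, 40, 25, 25, 25
The 2 values of 40 occupy positions 1–2 → each gets rank 1.
The 3 values of 25 occupy positions 3–5 → each gets rank 3.

3, 1, 1, 3, 3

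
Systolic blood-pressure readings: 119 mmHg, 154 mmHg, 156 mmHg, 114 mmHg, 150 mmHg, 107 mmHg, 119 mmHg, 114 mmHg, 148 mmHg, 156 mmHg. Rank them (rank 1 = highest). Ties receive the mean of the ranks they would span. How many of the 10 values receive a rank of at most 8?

7

Sorted (descending): 156, 156, 154, 150, 148, 119, 119, 114, 114, 107
The 2 values of 156 occupy positions 1–2 → average rank (1+2)/2 = 1.5.
The 2 values of 119 occupy positions 6–7 → average rank (6+7)/2 = 6.5.
The 2 values of 114 occupy positions 8–9 → average rank (8+9)/2 = 8.5.
Ranks ≤ 8: {1.5, 1.5, 3, 4, 5, 6.5, 6.5} → 7 values.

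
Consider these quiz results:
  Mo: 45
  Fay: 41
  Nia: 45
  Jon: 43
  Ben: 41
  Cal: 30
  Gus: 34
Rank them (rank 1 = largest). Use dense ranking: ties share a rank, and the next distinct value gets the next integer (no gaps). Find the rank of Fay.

3

Sorted (descending): 45, 45, 43, 41, 41, 34, 30
The 2 values of 45 share dense rank 1.
The 2 values of 41 share dense rank 3.
Remaining distinct values take the next consecutive integers.
Fay has value 41 → rank 3.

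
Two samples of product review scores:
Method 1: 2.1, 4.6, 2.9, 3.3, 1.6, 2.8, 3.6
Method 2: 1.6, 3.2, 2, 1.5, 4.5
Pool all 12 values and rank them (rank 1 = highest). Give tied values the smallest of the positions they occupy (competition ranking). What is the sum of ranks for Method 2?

38

Sorted (descending): 4.6, 4.5, 3.6, 3.3, 3.2, 2.9, 2.8, 2.1, 2, 1.6, 1.6, 1.5
The 2 values of 1.6 occupy positions 10–11 → each gets rank 10.
Method 2 values → pooled ranks: 1.6→10, 3.2→5, 2→9, 1.5→12, 4.5→2
Rank sum = 10 + 5 + 9 + 12 + 2 = 38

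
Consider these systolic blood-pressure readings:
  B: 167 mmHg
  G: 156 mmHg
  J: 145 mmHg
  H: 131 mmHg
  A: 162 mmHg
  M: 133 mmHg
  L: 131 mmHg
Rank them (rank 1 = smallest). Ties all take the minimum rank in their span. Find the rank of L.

Sorted (ascending): 131, 131, 133, 145, 156, 162, 167
The 2 values of 131 occupy positions 1–2 → each gets rank 1.
L has value 131 mmHg → rank 1.

1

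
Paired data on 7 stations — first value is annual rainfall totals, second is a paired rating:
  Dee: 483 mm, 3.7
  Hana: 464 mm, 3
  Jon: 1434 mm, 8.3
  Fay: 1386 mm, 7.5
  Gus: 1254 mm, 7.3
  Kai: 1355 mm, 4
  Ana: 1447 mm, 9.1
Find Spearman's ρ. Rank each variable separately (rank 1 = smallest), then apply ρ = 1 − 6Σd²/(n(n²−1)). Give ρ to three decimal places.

0.964

Ranks of variable 1: 2, 1, 6, 5, 3, 4, 7
Ranks of variable 2: 2, 1, 6, 5, 4, 3, 7
d = r₁ − r₂: 0, 0, 0, 0, -1, 1, 0
d²: 0, 0, 0, 0, 1, 1, 0; Σd² = 2
ρ = 1 − 6·2/(7·48) = 1 − 12/336 = 0.964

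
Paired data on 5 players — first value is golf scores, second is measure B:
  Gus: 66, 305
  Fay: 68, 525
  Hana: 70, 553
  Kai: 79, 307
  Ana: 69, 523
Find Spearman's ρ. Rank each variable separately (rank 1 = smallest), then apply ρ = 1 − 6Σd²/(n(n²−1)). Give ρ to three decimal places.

0.300

Ranks of variable 1: 1, 2, 4, 5, 3
Ranks of variable 2: 1, 4, 5, 2, 3
d = r₁ − r₂: 0, -2, -1, 3, 0
d²: 0, 4, 1, 9, 0; Σd² = 14
ρ = 1 − 6·14/(5·24) = 1 − 84/120 = 0.300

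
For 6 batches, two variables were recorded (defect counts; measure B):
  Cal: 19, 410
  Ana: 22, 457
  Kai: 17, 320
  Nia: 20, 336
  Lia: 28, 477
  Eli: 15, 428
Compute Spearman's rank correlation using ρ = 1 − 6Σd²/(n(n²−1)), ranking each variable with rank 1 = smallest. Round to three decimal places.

Ranks of variable 1: 3, 5, 2, 4, 6, 1
Ranks of variable 2: 3, 5, 1, 2, 6, 4
d = r₁ − r₂: 0, 0, 1, 2, 0, -3
d²: 0, 0, 1, 4, 0, 9; Σd² = 14
ρ = 1 − 6·14/(6·35) = 1 − 84/210 = 0.600

0.600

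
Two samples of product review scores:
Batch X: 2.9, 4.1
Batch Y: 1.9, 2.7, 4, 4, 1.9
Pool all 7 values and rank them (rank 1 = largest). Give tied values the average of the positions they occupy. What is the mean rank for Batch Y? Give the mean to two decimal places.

4.60

Sorted (descending): 4.1, 4, 4, 2.9, 2.7, 1.9, 1.9
The 2 values of 4 occupy positions 2–3 → average rank (2+3)/2 = 2.5.
The 2 values of 1.9 occupy positions 6–7 → average rank (6+7)/2 = 6.5.
Batch Y values → pooled ranks: 1.9→6.5, 2.7→5, 4→2.5, 4→2.5, 1.9→6.5
Mean rank = (6.5 + 5 + 2.5 + 2.5 + 6.5) / 5 = 4.60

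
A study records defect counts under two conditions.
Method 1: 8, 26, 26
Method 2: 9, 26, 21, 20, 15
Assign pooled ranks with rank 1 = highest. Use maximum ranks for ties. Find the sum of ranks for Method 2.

25

Sorted (descending): 26, 26, 26, 21, 20, 15, 9, 8
The 3 values of 26 occupy positions 1–3 → each gets rank 3.
Method 2 values → pooled ranks: 9→7, 26→3, 21→4, 20→5, 15→6
Rank sum = 7 + 3 + 4 + 5 + 6 = 25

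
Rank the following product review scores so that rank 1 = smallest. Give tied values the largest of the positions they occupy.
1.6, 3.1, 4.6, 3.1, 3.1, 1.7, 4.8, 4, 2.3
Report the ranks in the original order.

Sorted (ascending): 1.6, 1.7, 2.3, 3.1, 3.1, 3.1, 4, 4.6, 4.8
The 3 values of 3.1 occupy positions 4–6 → each gets rank 6.

1, 6, 8, 6, 6, 2, 9, 7, 3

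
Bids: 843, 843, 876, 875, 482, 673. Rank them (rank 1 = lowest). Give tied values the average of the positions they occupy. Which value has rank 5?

Sorted (ascending): 482, 673, 843, 843, 875, 876
The 2 values of 843 occupy positions 3–4 → average rank (3+4)/2 = 3.5.
Rank 5 → value 875.

875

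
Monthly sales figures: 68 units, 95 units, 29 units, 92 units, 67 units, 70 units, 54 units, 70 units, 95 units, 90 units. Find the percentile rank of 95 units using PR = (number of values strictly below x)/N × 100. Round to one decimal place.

80.0

N = 10.
Strictly below 95: 8. Equal to 95: 2.
PR = 8/10 × 100 = 80.0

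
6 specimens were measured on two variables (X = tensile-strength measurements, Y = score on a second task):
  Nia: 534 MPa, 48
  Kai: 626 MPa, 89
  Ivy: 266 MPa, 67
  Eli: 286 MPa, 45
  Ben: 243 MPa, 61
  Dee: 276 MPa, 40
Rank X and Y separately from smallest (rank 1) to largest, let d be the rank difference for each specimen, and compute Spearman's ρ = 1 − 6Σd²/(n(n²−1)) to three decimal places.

0.143

Ranks of variable 1: 5, 6, 2, 4, 1, 3
Ranks of variable 2: 3, 6, 5, 2, 4, 1
d = r₁ − r₂: 2, 0, -3, 2, -3, 2
d²: 4, 0, 9, 4, 9, 4; Σd² = 30
ρ = 1 − 6·30/(6·35) = 1 − 180/210 = 0.143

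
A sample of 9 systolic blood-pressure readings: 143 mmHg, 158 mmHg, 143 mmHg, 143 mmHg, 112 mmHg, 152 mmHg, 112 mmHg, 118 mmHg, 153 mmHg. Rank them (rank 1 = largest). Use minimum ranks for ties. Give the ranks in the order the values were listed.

Sorted (descending): 158, 153, 152, 143, 143, 143, 118, 112, 112
The 3 values of 143 occupy positions 4–6 → each gets rank 4.
The 2 values of 112 occupy positions 8–9 → each gets rank 8.

4, 1, 4, 4, 8, 3, 8, 7, 2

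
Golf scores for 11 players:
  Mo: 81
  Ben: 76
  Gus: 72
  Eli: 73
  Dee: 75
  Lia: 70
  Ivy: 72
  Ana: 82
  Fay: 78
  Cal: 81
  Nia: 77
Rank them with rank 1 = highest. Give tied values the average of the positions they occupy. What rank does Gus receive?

Sorted (descending): 82, 81, 81, 78, 77, 76, 75, 73, 72, 72, 70
The 2 values of 81 occupy positions 2–3 → average rank (2+3)/2 = 2.5.
The 2 values of 72 occupy positions 9–10 → average rank (9+10)/2 = 9.5.
Gus has value 72 → rank 9.5.

9.5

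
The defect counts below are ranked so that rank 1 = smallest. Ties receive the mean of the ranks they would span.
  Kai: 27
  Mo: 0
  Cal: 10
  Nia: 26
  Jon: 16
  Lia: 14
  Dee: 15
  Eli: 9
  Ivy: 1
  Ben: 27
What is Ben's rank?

9.5

Sorted (ascending): 0, 1, 9, 10, 14, 15, 16, 26, 27, 27
The 2 values of 27 occupy positions 9–10 → average rank (9+10)/2 = 9.5.
Ben has value 27 → rank 9.5.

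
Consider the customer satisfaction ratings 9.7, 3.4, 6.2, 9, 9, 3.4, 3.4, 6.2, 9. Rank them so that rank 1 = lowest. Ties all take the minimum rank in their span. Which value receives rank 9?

9.7

Sorted (ascending): 3.4, 3.4, 3.4, 6.2, 6.2, 9, 9, 9, 9.7
The 3 values of 3.4 occupy positions 1–3 → each gets rank 1.
The 2 values of 6.2 occupy positions 4–5 → each gets rank 4.
The 3 values of 9 occupy positions 6–8 → each gets rank 6.
Rank 9 → value 9.7.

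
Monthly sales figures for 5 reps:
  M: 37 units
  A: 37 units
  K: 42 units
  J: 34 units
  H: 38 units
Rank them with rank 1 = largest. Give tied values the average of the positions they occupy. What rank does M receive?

Sorted (descending): 42, 38, 37, 37, 34
The 2 values of 37 occupy positions 3–4 → average rank (3+4)/2 = 3.5.
M has value 37 units → rank 3.5.

3.5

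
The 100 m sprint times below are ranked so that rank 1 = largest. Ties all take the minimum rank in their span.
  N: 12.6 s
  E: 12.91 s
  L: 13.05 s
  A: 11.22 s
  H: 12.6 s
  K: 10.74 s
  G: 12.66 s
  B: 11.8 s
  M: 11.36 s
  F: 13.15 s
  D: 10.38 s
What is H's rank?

Sorted (descending): 13.15, 13.05, 12.91, 12.66, 12.6, 12.6, 11.8, 11.36, 11.22, 10.74, 10.38
The 2 values of 12.6 occupy positions 5–6 → each gets rank 5.
H has value 12.6 s → rank 5.

5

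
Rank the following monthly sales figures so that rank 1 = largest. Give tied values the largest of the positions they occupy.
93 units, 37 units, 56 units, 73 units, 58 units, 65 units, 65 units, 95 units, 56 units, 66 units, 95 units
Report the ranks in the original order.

Sorted (descending): 95, 95, 93, 73, 66, 65, 65, 58, 56, 56, 37
The 2 values of 95 occupy positions 1–2 → each gets rank 2.
The 2 values of 65 occupy positions 6–7 → each gets rank 7.
The 2 values of 56 occupy positions 9–10 → each gets rank 10.

3, 11, 10, 4, 8, 7, 7, 2, 10, 5, 2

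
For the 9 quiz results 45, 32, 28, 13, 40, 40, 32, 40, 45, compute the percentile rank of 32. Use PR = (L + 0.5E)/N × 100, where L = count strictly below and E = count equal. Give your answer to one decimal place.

33.3

N = 9.
Strictly below 32: 2. Equal to 32: 2.
PR = (2 + 0.5·2)/9 × 100 = 33.3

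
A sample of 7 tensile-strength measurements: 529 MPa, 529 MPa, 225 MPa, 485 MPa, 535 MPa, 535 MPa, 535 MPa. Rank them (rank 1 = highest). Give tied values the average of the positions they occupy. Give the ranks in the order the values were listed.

4.5, 4.5, 7, 6, 2, 2, 2

Sorted (descending): 535, 535, 535, 529, 529, 485, 225
The 3 values of 535 occupy positions 1–3 → average rank 2.
The 2 values of 529 occupy positions 4–5 → average rank (4+5)/2 = 4.5.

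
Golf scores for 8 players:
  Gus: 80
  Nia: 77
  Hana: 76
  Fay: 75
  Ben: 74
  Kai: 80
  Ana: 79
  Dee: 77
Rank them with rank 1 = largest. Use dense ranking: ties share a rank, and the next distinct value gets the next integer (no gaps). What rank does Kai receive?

1

Sorted (descending): 80, 80, 79, 77, 77, 76, 75, 74
The 2 values of 80 share dense rank 1.
The 2 values of 77 share dense rank 3.
Remaining distinct values take the next consecutive integers.
Kai has value 80 → rank 1.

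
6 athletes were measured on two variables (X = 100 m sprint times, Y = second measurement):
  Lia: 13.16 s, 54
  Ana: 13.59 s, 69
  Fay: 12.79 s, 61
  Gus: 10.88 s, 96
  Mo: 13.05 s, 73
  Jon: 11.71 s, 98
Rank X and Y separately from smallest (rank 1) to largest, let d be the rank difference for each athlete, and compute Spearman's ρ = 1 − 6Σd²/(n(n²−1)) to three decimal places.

-0.657

Ranks of variable 1: 5, 6, 3, 1, 4, 2
Ranks of variable 2: 1, 3, 2, 5, 4, 6
d = r₁ − r₂: 4, 3, 1, -4, 0, -4
d²: 16, 9, 1, 16, 0, 16; Σd² = 58
ρ = 1 − 6·58/(6·35) = 1 − 348/210 = -0.657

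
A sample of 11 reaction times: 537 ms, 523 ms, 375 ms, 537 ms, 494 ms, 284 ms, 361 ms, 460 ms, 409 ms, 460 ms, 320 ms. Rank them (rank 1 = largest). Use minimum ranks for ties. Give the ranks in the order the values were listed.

1, 3, 8, 1, 4, 11, 9, 5, 7, 5, 10

Sorted (descending): 537, 537, 523, 494, 460, 460, 409, 375, 361, 320, 284
The 2 values of 537 occupy positions 1–2 → each gets rank 1.
The 2 values of 460 occupy positions 5–6 → each gets rank 5.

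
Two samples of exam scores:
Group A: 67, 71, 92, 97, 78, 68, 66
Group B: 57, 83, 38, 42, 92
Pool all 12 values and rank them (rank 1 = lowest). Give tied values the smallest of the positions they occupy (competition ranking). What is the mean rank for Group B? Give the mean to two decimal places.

5.00

Sorted (ascending): 38, 42, 57, 66, 67, 68, 71, 78, 83, 92, 92, 97
The 2 values of 92 occupy positions 10–11 → each gets rank 10.
Group B values → pooled ranks: 57→3, 83→9, 38→1, 42→2, 92→10
Mean rank = (3 + 9 + 1 + 2 + 10) / 5 = 5.00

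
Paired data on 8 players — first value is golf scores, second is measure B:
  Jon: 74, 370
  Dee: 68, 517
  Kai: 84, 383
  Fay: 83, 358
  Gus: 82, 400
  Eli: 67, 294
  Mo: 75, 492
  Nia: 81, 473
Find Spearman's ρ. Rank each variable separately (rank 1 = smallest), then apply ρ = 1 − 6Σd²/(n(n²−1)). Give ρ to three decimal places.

Ranks of variable 1: 3, 2, 8, 7, 6, 1, 4, 5
Ranks of variable 2: 3, 8, 4, 2, 5, 1, 7, 6
d = r₁ − r₂: 0, -6, 4, 5, 1, 0, -3, -1
d²: 0, 36, 16, 25, 1, 0, 9, 1; Σd² = 88
ρ = 1 − 6·88/(8·63) = 1 − 528/504 = -0.048

-0.048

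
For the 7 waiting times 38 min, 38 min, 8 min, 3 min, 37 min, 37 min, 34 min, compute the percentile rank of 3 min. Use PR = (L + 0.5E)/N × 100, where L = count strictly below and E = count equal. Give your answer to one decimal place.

7.1

N = 7.
Strictly below 3: 0. Equal to 3: 1.
PR = (0 + 0.5·1)/7 × 100 = 7.1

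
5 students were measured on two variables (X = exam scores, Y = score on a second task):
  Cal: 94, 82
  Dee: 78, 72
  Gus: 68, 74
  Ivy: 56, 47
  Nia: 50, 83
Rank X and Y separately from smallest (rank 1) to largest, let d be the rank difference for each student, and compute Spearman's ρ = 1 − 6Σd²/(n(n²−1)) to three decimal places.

-0.100

Ranks of variable 1: 5, 4, 3, 2, 1
Ranks of variable 2: 4, 2, 3, 1, 5
d = r₁ − r₂: 1, 2, 0, 1, -4
d²: 1, 4, 0, 1, 16; Σd² = 22
ρ = 1 − 6·22/(5·24) = 1 − 132/120 = -0.100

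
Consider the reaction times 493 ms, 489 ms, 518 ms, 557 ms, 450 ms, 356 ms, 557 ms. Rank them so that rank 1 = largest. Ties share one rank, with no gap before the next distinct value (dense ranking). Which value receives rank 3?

Sorted (descending): 557, 557, 518, 493, 489, 450, 356
The 2 values of 557 share dense rank 1.
Remaining distinct values take the next consecutive integers.
Rank 3 → value 493.

493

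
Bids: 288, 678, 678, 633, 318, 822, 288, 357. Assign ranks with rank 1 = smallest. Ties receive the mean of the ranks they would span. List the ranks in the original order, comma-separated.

Sorted (ascending): 288, 288, 318, 357, 633, 678, 678, 822
The 2 values of 288 occupy positions 1–2 → average rank (1+2)/2 = 1.5.
The 2 values of 678 occupy positions 6–7 → average rank (6+7)/2 = 6.5.

1.5, 6.5, 6.5, 5, 3, 8, 1.5, 4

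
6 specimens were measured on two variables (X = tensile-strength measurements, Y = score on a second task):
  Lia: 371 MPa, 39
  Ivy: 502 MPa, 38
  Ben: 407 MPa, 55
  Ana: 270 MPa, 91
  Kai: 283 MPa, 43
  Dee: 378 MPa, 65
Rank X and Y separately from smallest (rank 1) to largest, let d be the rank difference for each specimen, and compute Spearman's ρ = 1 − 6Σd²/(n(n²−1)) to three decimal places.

Ranks of variable 1: 3, 6, 5, 1, 2, 4
Ranks of variable 2: 2, 1, 4, 6, 3, 5
d = r₁ − r₂: 1, 5, 1, -5, -1, -1
d²: 1, 25, 1, 25, 1, 1; Σd² = 54
ρ = 1 − 6·54/(6·35) = 1 − 324/210 = -0.543

-0.543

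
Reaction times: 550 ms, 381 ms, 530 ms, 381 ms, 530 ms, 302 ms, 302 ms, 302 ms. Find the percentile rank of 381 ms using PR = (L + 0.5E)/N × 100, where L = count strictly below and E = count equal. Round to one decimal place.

N = 8.
Strictly below 381: 3. Equal to 381: 2.
PR = (3 + 0.5·2)/8 × 100 = 50.0

50.0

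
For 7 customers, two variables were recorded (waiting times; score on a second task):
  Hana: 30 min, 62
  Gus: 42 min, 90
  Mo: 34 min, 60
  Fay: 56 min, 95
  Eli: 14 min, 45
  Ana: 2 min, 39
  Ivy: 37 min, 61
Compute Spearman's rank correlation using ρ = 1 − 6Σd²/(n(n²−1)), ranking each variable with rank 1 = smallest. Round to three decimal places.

0.893

Ranks of variable 1: 3, 6, 4, 7, 2, 1, 5
Ranks of variable 2: 5, 6, 3, 7, 2, 1, 4
d = r₁ − r₂: -2, 0, 1, 0, 0, 0, 1
d²: 4, 0, 1, 0, 0, 0, 1; Σd² = 6
ρ = 1 − 6·6/(7·48) = 1 − 36/336 = 0.893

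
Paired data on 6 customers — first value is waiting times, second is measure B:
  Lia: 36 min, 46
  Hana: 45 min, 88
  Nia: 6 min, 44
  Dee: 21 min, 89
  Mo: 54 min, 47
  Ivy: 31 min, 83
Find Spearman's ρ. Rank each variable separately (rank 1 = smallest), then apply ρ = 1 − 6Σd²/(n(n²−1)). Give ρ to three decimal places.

Ranks of variable 1: 4, 5, 1, 2, 6, 3
Ranks of variable 2: 2, 5, 1, 6, 3, 4
d = r₁ − r₂: 2, 0, 0, -4, 3, -1
d²: 4, 0, 0, 16, 9, 1; Σd² = 30
ρ = 1 − 6·30/(6·35) = 1 − 180/210 = 0.143

0.143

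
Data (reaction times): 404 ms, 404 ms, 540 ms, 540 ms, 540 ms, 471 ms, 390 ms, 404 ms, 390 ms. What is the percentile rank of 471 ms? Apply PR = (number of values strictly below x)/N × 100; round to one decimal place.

55.6

N = 9.
Strictly below 471: 5. Equal to 471: 1.
PR = 5/9 × 100 = 55.6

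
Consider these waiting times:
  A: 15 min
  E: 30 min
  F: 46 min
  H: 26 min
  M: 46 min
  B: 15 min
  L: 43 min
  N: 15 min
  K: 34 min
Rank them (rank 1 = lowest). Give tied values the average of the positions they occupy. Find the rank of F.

8.5

Sorted (ascending): 15, 15, 15, 26, 30, 34, 43, 46, 46
The 3 values of 15 occupy positions 1–3 → average rank 2.
The 2 values of 46 occupy positions 8–9 → average rank (8+9)/2 = 8.5.
F has value 46 min → rank 8.5.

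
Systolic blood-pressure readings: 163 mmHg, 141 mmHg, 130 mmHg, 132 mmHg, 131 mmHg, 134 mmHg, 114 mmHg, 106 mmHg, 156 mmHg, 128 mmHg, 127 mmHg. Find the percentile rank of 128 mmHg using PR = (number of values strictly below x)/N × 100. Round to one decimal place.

N = 11.
Strictly below 128: 3. Equal to 128: 1.
PR = 3/11 × 100 = 27.3

27.3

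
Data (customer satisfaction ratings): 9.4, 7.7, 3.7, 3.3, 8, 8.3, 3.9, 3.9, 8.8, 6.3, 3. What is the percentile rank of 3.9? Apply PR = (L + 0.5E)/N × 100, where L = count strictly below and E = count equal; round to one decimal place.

N = 11.
Strictly below 3.9: 3. Equal to 3.9: 2.
PR = (3 + 0.5·2)/11 × 100 = 36.4

36.4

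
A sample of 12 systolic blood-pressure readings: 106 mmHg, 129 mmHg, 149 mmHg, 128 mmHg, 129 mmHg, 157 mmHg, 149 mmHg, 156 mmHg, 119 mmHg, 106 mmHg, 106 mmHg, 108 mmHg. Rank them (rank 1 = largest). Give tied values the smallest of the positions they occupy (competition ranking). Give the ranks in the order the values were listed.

Sorted (descending): 157, 156, 149, 149, 129, 129, 128, 119, 108, 106, 106, 106
The 2 values of 149 occupy positions 3–4 → each gets rank 3.
The 2 values of 129 occupy positions 5–6 → each gets rank 5.
The 3 values of 106 occupy positions 10–12 → each gets rank 10.

10, 5, 3, 7, 5, 1, 3, 2, 8, 10, 10, 9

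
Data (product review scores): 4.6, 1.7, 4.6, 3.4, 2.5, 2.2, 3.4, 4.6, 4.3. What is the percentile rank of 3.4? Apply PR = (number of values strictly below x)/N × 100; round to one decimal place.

N = 9.
Strictly below 3.4: 3. Equal to 3.4: 2.
PR = 3/9 × 100 = 33.3

33.3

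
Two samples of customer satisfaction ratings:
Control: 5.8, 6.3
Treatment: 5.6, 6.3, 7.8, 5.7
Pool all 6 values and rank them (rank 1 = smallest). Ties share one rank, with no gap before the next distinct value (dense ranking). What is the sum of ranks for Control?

Sorted (ascending): 5.6, 5.7, 5.8, 6.3, 6.3, 7.8
The 2 values of 6.3 share dense rank 4.
Remaining distinct values take the next consecutive integers.
Control values → pooled ranks: 5.8→3, 6.3→4
Rank sum = 3 + 4 = 7

7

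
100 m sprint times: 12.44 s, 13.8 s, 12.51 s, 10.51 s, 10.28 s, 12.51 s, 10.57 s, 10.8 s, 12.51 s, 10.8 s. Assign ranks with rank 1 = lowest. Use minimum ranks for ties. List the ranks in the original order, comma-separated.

6, 10, 7, 2, 1, 7, 3, 4, 7, 4

Sorted (ascending): 10.28, 10.51, 10.57, 10.8, 10.8, 12.44, 12.51, 12.51, 12.51, 13.8
The 2 values of 10.8 occupy positions 4–5 → each gets rank 4.
The 3 values of 12.51 occupy positions 7–9 → each gets rank 7.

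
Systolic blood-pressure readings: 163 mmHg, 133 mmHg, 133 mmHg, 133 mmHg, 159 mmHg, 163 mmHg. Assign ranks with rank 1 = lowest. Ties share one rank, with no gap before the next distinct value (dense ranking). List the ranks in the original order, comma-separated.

Sorted (ascending): 133, 133, 133, 159, 163, 163
The 3 values of 133 share dense rank 1.
The 2 values of 163 share dense rank 3.
Remaining distinct values take the next consecutive integers.

3, 1, 1, 1, 2, 3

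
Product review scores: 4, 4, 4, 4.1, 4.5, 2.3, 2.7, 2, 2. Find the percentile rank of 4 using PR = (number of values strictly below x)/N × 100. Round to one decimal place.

N = 9.
Strictly below 4: 4. Equal to 4: 3.
PR = 4/9 × 100 = 44.4

44.4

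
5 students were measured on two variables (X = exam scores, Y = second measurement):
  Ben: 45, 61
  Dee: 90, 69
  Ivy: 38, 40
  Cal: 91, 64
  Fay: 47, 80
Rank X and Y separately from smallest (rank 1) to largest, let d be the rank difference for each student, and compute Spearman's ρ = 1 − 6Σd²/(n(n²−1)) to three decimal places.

0.600

Ranks of variable 1: 2, 4, 1, 5, 3
Ranks of variable 2: 2, 4, 1, 3, 5
d = r₁ − r₂: 0, 0, 0, 2, -2
d²: 0, 0, 0, 4, 4; Σd² = 8
ρ = 1 − 6·8/(5·24) = 1 − 48/120 = 0.600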